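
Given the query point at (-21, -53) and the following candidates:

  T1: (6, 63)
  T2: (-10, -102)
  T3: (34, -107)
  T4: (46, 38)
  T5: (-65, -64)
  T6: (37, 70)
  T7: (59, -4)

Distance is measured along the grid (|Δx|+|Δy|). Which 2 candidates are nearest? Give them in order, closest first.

Distances from (-21, -53):
T1: 143
T2: 60
T3: 109
T4: 158
T5: 55
T6: 181
T7: 129
Sorted: T5 (55) < T2 (60) < T3 (109) < T7 (129) < …

T5, T2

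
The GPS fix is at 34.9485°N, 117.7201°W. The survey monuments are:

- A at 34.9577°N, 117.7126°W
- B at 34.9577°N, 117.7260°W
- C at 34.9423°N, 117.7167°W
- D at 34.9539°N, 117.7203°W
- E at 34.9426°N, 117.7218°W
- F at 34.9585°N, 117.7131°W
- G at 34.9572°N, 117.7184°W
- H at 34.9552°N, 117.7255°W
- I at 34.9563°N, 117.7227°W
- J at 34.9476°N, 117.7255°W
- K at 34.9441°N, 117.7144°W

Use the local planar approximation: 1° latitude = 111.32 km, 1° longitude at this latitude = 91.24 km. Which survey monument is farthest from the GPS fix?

F

Distances from 34.9485°N, 117.7201°W:
A: 1.2317 km
B: 1.1570 km
C: 0.7567 km
D: 0.6014 km
E: 0.6749 km
F: 1.2834 km
G: 0.9808 km
H: 0.8939 km
I: 0.9001 km
J: 0.5028 km
K: 0.7144 km
Maximum: F at 1.2834 km.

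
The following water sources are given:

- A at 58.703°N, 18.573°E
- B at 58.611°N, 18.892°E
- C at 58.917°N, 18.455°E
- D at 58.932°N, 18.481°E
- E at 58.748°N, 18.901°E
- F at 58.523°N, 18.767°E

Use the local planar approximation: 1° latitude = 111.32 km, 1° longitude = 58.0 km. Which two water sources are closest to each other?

Pairwise distances:
A–B: √((-0.092·111.32)² + (0.319·58.0)²) = √(104.88709 + 342.32400) = 21.147 km
A–C: √((0.214·111.32)² + (-0.118·58.0)²) = √(567.51055 + 46.84034) = 24.786 km
A–D: √((0.229·111.32)² + (-0.092·58.0)²) = √(649.85634 + 28.47290) = 26.045 km
A–E: √((0.045·111.32)² + (0.328·58.0)²) = √(25.09409 + 361.91258) = 19.672 km
A–F: √((-0.180·111.32)² + (0.194·58.0)²) = √(401.50541 + 126.60750) = 22.981 km
B–C: √((0.306·111.32)² + (-0.437·58.0)²) = √(1160.35065 + 642.41972) = 42.459 km
B–D: √((0.321·111.32)² + (-0.411·58.0)²) = √(1276.89875 + 568.25024) = 42.955 km
B–E: √((0.137·111.32)² + (0.009·58.0)²) = √(232.58812 + 0.27248) = 15.260 km
B–F: √((-0.088·111.32)² + (-0.125·58.0)²) = √(95.96475 + 52.56250) = 12.187 km
C–D: √((0.015·111.32)² + (0.026·58.0)²) = √(2.78823 + 2.27406) = 2.250 km
C–E: √((-0.169·111.32)² + (0.446·58.0)²) = √(353.93198 + 669.15342) = 31.986 km
C–F: √((-0.394·111.32)² + (0.312·58.0)²) = √(1923.70662 + 327.46522) = 47.447 km
D–E: √((-0.184·111.32)² + (0.420·58.0)²) = √(419.54837 + 593.40960) = 31.827 km
D–F: √((-0.409·111.32)² + (0.286·58.0)²) = √(2072.96997 + 275.16174) = 48.458 km
E–F: √((-0.225·111.32)² + (-0.134·58.0)²) = √(627.35221 + 60.40398) = 26.225 km
Closest pair: C–D at 2.250 km.

C and D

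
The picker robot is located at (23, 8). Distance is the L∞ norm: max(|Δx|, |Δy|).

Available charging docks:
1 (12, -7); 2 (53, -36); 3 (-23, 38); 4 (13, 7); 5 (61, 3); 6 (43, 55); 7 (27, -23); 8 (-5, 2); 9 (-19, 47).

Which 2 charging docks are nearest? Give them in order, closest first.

Distances from (23, 8):
1: max(|-11|, |-15|) = 15
2: max(|30|, |-44|) = 44
3: max(|-46|, |30|) = 46
4: max(|-10|, |-1|) = 10
5: max(|38|, |-5|) = 38
6: max(|20|, |47|) = 47
7: max(|4|, |-31|) = 31
8: max(|-28|, |-6|) = 28
9: max(|-42|, |39|) = 42
Sorted: 4 (10) < 1 (15) < 8 (28) < 7 (31) < …

4, 1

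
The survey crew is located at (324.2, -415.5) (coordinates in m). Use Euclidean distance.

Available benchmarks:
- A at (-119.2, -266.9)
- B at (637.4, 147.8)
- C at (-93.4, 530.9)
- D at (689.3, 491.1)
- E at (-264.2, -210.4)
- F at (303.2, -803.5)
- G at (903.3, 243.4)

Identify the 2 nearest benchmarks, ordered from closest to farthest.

F, A

Distances from (324.2, -415.5):
A: √((-443.4)² + (148.6)²) = √(196603.560 + 22081.960) = 467.6 m
B: √((313.2)² + (563.3)²) = √(98094.240 + 317306.890) = 644.5 m
C: √((-417.6)² + (946.4)²) = √(174389.760 + 895672.960) = 1034.4 m
D: √((365.1)² + (906.6)²) = √(133298.010 + 821923.560) = 977.4 m
E: √((-588.4)² + (205.1)²) = √(346214.560 + 42066.010) = 623.1 m
F: √((-21.0)² + (-388.0)²) = √(441.000 + 150544.000) = 388.6 m
G: √((579.1)² + (658.9)²) = √(335356.810 + 434149.210) = 877.2 m
Sorted: F (388.6 m) < A (467.6 m) < E (623.1 m) < B (644.5 m) < …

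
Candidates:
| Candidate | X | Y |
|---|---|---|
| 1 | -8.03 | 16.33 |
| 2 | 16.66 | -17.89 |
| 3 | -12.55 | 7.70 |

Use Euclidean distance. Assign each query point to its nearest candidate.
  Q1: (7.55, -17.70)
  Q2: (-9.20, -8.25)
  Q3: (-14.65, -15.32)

Q1 at (7.55, -17.70):
  1: √((-15.58)² + (34.03)²) = √(242.7364 + 1158.0409) = 37.43
  2: √((9.11)² + (-0.19)²) = √(82.9921 + 0.0361) = 9.11
  3: √((-20.10)² + (25.40)²) = √(404.0100 + 645.1600) = 32.39
  → nearest: 2 (9.11)
Q2 at (-9.20, -8.25):
  1: √((1.17)² + (24.58)²) = √(1.3689 + 604.1764) = 24.61
  2: √((25.86)² + (-9.64)²) = √(668.7396 + 92.9296) = 27.60
  3: √((-3.35)² + (15.95)²) = √(11.2225 + 254.4025) = 16.30
  → nearest: 3 (16.30)
Q3 at (-14.65, -15.32):
  1: √((6.62)² + (31.65)²) = √(43.8244 + 1001.7225) = 32.33
  2: √((31.31)² + (-2.57)²) = √(980.3161 + 6.6049) = 31.42
  3: √((2.10)² + (23.02)²) = √(4.4100 + 529.9204) = 23.12
  → nearest: 3 (23.12)

Q1→2; Q2→3; Q3→3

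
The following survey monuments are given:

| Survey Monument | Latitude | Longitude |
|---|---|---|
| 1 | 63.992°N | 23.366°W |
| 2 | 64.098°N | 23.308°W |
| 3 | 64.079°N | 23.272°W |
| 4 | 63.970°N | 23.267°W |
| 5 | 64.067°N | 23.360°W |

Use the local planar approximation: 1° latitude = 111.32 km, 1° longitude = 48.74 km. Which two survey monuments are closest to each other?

2 and 3

Pairwise distances:
2–3: 2.748 km
2–5: 4.282 km
3–5: 4.492 km
1–4: 5.411 km
1–5: 8.354 km
1–3: 10.714 km
4–5: 11.711 km
1–2: 12.134 km
3–4: 12.136 km
2–4: 14.388 km
Closest pair: 2–3 at 2.748 km.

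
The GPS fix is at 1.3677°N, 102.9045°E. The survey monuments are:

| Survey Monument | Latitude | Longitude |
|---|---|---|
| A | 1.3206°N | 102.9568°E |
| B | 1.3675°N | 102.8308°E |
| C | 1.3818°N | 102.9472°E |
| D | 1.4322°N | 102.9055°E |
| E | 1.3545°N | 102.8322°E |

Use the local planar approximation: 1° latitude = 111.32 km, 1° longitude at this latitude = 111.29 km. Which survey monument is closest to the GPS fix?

Distances from 1.3677°N, 102.9045°E:
A: √((-0.0471·111.32)² + (0.0523·111.29)²) = √(27.490853 + 33.877836) = 7.8338 km
B: √((-0.0002·111.32)² + (-0.0737·111.29)²) = √(0.000496 + 67.274001) = 8.2021 km
C: √((0.0141·111.32)² + (0.0427·111.29)²) = √(2.463682 + 22.582293) = 5.0046 km
D: √((0.0645·111.32)² + (0.0010·111.29)²) = √(51.554410 + 0.012385) = 7.1810 km
E: √((-0.0132·111.32)² + (-0.0723·111.29)²) = √(2.159207 + 64.742413) = 8.1793 km
Minimum: C at 5.0046 km.

C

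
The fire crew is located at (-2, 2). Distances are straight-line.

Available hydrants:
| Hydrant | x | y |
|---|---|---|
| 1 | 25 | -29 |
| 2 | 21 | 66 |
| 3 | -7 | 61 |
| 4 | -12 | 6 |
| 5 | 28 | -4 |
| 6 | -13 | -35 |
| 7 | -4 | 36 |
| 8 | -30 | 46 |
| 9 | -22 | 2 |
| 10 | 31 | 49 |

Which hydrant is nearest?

Distances from (-2, 2):
1: 41.1
2: 68.0
3: 59.2
4: 10.8
5: 30.6
6: 38.6
7: 34.1
8: 52.2
9: 20.0
10: 57.4
Minimum: 4 at 10.8.

4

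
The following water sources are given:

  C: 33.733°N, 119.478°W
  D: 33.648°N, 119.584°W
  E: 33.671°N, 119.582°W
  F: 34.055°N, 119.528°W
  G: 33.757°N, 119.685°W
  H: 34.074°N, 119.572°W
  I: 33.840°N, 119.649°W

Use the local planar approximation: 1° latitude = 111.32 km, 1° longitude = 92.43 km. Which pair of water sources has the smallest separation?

D and E

Pairwise distances:
C–D: 13.621 km
C–E: 11.834 km
C–F: 36.142 km
C–G: 19.319 km
C–H: 38.942 km
C–I: 19.791 km
D–E: 2.567 km
D–F: 45.602 km
D–G: 15.310 km
D–H: 47.435 km
D–I: 22.202 km
E–F: 43.037 km
E–G: 13.501 km
E–H: 44.871 km
E–I: 19.806 km
F–G: 36.209 km
F–H: 4.584 km
F–I: 26.418 km
G–H: 36.802 km
G–I: 9.820 km
H–I: 27.004 km
Closest pair: D–E at 2.567 km.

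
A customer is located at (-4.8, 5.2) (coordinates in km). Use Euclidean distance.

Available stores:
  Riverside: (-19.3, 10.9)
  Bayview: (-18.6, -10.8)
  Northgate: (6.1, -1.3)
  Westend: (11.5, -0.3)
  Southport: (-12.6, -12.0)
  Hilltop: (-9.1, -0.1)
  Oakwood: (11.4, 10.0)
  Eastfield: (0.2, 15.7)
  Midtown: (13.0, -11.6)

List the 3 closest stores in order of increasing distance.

Hilltop, Eastfield, Northgate

Distances from (-4.8, 5.2):
Riverside: √((-14.5)² + (5.7)²) = √(210.250 + 32.490) = 15.6 km
Bayview: √((-13.8)² + (-16.0)²) = √(190.440 + 256.000) = 21.1 km
Northgate: √((10.9)² + (-6.5)²) = √(118.810 + 42.250) = 12.7 km
Westend: √((16.3)² + (-5.5)²) = √(265.690 + 30.250) = 17.2 km
Southport: √((-7.8)² + (-17.2)²) = √(60.840 + 295.840) = 18.9 km
Hilltop: √((-4.3)² + (-5.3)²) = √(18.490 + 28.090) = 6.8 km
Oakwood: √((16.2)² + (4.8)²) = √(262.440 + 23.040) = 16.9 km
Eastfield: √((5.0)² + (10.5)²) = √(25.000 + 110.250) = 11.6 km
Midtown: √((17.8)² + (-16.8)²) = √(316.840 + 282.240) = 24.5 km
Sorted: Hilltop (6.8 km) < Eastfield (11.6 km) < Northgate (12.7 km) < Riverside (15.6 km) < Oakwood (16.9 km) < …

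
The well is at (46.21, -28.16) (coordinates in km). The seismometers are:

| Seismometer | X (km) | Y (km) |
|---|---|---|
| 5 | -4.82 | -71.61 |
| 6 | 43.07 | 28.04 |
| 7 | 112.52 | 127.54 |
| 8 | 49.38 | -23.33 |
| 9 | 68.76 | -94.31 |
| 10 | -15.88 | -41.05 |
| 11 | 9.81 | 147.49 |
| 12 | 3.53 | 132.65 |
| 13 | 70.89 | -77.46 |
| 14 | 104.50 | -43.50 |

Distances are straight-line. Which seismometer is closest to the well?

Distances from (46.21, -28.16):
5: 67.02 km
6: 56.29 km
7: 169.23 km
8: 5.78 km
9: 69.89 km
10: 63.41 km
11: 179.38 km
12: 166.38 km
13: 55.13 km
14: 60.27 km
Minimum: 8 at 5.78 km.

8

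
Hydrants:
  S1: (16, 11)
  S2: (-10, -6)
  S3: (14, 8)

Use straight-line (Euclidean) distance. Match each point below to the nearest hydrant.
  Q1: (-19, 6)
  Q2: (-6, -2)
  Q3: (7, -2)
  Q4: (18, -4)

Q1→S2; Q2→S2; Q3→S3; Q4→S3

Q1 at (-19, 6):
  S1: 35.4
  S2: 15.0
  S3: 33.1
  → nearest: S2 (15.0)
Q2 at (-6, -2):
  S1: 25.6
  S2: 5.7
  S3: 22.4
  → nearest: S2 (5.7)
Q3 at (7, -2):
  S1: 15.8
  S2: 17.5
  S3: 12.2
  → nearest: S3 (12.2)
Q4 at (18, -4):
  S1: 15.1
  S2: 28.1
  S3: 12.6
  → nearest: S3 (12.6)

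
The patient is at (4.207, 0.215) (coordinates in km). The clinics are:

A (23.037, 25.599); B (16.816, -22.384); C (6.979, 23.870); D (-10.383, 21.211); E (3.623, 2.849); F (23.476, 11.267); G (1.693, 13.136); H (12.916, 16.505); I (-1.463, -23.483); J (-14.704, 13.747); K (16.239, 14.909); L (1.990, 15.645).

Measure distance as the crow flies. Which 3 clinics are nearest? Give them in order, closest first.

Distances from (4.207, 0.215):
A: √((18.830)² + (25.384)²) = √(354.56890 + 644.34746) = 31.606 km
B: √((12.609)² + (-22.599)²) = √(158.98688 + 510.71480) = 25.879 km
C: √((2.772)² + (23.655)²) = √(7.68398 + 559.55903) = 23.817 km
D: √((-14.590)² + (20.996)²) = √(212.86810 + 440.83202) = 25.568 km
E: √((-0.584)² + (2.634)²) = √(0.34106 + 6.93796) = 2.698 km
F: √((19.269)² + (11.052)²) = √(371.29436 + 122.14670) = 22.214 km
G: √((-2.514)² + (12.921)²) = √(6.32020 + 166.95224) = 13.163 km
H: √((8.709)² + (16.290)²) = √(75.84668 + 265.36410) = 18.472 km
I: √((-5.670)² + (-23.698)²) = √(32.14890 + 561.59520) = 24.367 km
J: √((-18.911)² + (13.532)²) = √(357.62592 + 183.11502) = 23.254 km
K: √((12.032)² + (14.694)²) = √(144.76902 + 215.91364) = 18.992 km
L: √((-2.217)² + (15.430)²) = √(4.91509 + 238.08490) = 15.588 km
Sorted: E (2.698 km) < G (13.163 km) < L (15.588 km) < H (18.472 km) < K (18.992 km) < …

E, G, L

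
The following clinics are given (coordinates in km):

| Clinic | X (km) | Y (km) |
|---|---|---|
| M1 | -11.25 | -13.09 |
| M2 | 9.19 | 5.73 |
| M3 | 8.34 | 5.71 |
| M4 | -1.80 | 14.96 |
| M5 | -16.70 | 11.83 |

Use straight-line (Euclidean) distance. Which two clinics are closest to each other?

M2 and M3

Pairwise distances:
M1–M2: √((20.44)² + (18.82)²) = √(417.7936 + 354.1924) = 27.78 km
M1–M3: √((19.59)² + (18.80)²) = √(383.7681 + 353.4400) = 27.15 km
M1–M4: √((9.45)² + (28.05)²) = √(89.3025 + 786.8025) = 29.60 km
M1–M5: √((-5.45)² + (24.92)²) = √(29.7025 + 621.0064) = 25.51 km
M2–M3: √((-0.85)² + (-0.02)²) = √(0.7225 + 0.0004) = 0.85 km
M2–M4: √((-10.99)² + (9.23)²) = √(120.7801 + 85.1929) = 14.35 km
M2–M5: √((-25.89)² + (6.10)²) = √(670.2921 + 37.2100) = 26.60 km
M3–M4: √((-10.14)² + (9.25)²) = √(102.8196 + 85.5625) = 13.73 km
M3–M5: √((-25.04)² + (6.12)²) = √(627.0016 + 37.4544) = 25.78 km
M4–M5: √((-14.90)² + (-3.13)²) = √(222.0100 + 9.7969) = 15.23 km
Closest pair: M2–M3 at 0.85 km.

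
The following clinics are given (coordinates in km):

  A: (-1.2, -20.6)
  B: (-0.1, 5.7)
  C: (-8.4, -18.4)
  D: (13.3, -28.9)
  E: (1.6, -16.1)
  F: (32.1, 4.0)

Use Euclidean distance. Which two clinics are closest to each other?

Pairwise distances:
A–B: 26.3 km
A–C: 7.5 km
A–D: 16.7 km
A–E: 5.3 km
A–F: 41.4 km
B–C: 25.5 km
B–D: 37.1 km
B–E: 21.9 km
B–F: 32.2 km
C–D: 24.1 km
C–E: 10.3 km
C–F: 46.3 km
D–E: 17.3 km
D–F: 37.9 km
E–F: 36.5 km
Closest pair: A–E at 5.3 km.

A and E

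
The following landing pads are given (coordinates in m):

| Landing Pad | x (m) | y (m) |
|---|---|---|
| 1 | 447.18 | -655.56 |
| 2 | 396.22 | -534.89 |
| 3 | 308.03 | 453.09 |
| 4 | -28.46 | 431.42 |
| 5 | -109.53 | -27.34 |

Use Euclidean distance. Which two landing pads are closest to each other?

Pairwise distances:
1–2: √((-50.96)² + (120.67)²) = √(2596.9216 + 14561.2489) = 130.99 m
3–4: √((-336.49)² + (-21.67)²) = √(113225.5201 + 469.5889) = 337.19 m
4–5: √((-81.07)² + (-458.76)²) = √(6572.3449 + 210460.7376) = 465.87 m
3–5: √((-417.56)² + (-480.43)²) = √(174356.3536 + 230812.9849) = 636.53 m
2–5: √((-505.75)² + (507.55)²) = √(255783.0625 + 257607.0025) = 716.51 m
1–5: √((-556.71)² + (628.22)²) = √(309926.0241 + 394660.3684) = 839.40 m
2–3: √((-88.19)² + (987.98)²) = √(7777.4761 + 976104.4804) = 991.91 m
2–4: √((-424.68)² + (966.31)²) = √(180353.1024 + 933755.0161) = 1055.51 m
1–3: √((-139.15)² + (1108.65)²) = √(19362.7225 + 1229104.8225) = 1117.35 m
1–4: √((-475.64)² + (1086.98)²) = √(226233.4096 + 1181525.5204) = 1186.49 m
Closest pair: 1–2 at 130.99 m.

1 and 2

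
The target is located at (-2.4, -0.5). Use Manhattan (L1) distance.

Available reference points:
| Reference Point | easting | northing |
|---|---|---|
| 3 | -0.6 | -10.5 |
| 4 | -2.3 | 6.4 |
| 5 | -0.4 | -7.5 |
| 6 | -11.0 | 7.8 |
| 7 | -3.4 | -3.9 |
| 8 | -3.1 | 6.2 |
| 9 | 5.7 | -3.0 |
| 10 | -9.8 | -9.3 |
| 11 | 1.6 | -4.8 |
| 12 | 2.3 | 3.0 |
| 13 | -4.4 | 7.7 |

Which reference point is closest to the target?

7

Distances from (-2.4, -0.5):
3: |1.8| + |-10.0| = 1.8 + 10.0 = 11.8
4: |0.1| + |6.9| = 0.1 + 6.9 = 7.0
5: |2.0| + |-7.0| = 2.0 + 7.0 = 9.0
6: |-8.6| + |8.3| = 8.6 + 8.3 = 16.9
7: |-1.0| + |-3.4| = 1.0 + 3.4 = 4.4
8: |-0.7| + |6.7| = 0.7 + 6.7 = 7.4
9: |8.1| + |-2.5| = 8.1 + 2.5 = 10.6
10: |-7.4| + |-8.8| = 7.4 + 8.8 = 16.2
11: |4.0| + |-4.3| = 4.0 + 4.3 = 8.3
12: |4.7| + |3.5| = 4.7 + 3.5 = 8.2
13: |-2.0| + |8.2| = 2.0 + 8.2 = 10.2
Minimum: 7 at 4.4.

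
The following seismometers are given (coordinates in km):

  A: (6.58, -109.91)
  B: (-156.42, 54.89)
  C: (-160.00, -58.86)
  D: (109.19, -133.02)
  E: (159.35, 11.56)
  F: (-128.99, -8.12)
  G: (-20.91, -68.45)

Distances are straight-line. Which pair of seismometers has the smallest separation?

Pairwise distances:
A–G: √((-27.49)² + (41.46)²) = √(755.7001 + 1718.9316) = 49.75 km
C–F: √((31.01)² + (50.74)²) = √(961.6201 + 2574.5476) = 59.47 km
B–F: √((27.43)² + (-63.01)²) = √(752.4049 + 3970.2601) = 68.72 km
A–D: √((102.61)² + (-23.11)²) = √(10528.8121 + 534.0721) = 105.18 km
B–C: √((-3.58)² + (-113.75)²) = √(12.8164 + 12939.0625) = 113.81 km
F–G: √((108.08)² + (-60.33)²) = √(11681.2864 + 3639.7089) = 123.78 km
C–G: √((139.09)² + (-9.59)²) = √(19346.0281 + 91.9681) = 139.42 km
D–G: √((-130.10)² + (64.57)²) = √(16926.0100 + 4169.2849) = 145.24 km
D–E: √((50.16)² + (144.58)²) = √(2516.0256 + 20903.3764) = 153.03 km
A–F: √((-135.57)² + (101.79)²) = √(18379.2249 + 10361.2041) = 169.53 km
A–C: √((-166.58)² + (51.05)²) = √(27748.8964 + 2606.1025) = 174.23 km
B–G: √((135.51)² + (-123.34)²) = √(18362.9601 + 15212.7556) = 183.24 km
A–E: √((152.77)² + (121.47)²) = √(23338.6729 + 14754.9609) = 195.18 km
E–G: √((-180.26)² + (-80.01)²) = √(32493.6676 + 6401.6001) = 197.22 km
A–B: √((-163.00)² + (164.80)²) = √(26569.0000 + 27159.0400) = 231.79 km
D–F: √((-238.18)² + (124.90)²) = √(56729.7124 + 15600.0100) = 268.94 km
C–D: √((269.19)² + (-74.16)²) = √(72463.2561 + 5499.7056) = 279.22 km
E–F: √((-288.34)² + (-19.68)²) = √(83139.9556 + 387.3024) = 289.01 km
B–E: √((315.77)² + (-43.33)²) = √(99710.6929 + 1877.4889) = 318.73 km
B–D: √((265.61)² + (-187.91)²) = √(70548.6721 + 35310.1681) = 325.36 km
C–E: √((319.35)² + (70.42)²) = √(101984.4225 + 4958.9764) = 327.02 km
Closest pair: A–G at 49.75 km.

A and G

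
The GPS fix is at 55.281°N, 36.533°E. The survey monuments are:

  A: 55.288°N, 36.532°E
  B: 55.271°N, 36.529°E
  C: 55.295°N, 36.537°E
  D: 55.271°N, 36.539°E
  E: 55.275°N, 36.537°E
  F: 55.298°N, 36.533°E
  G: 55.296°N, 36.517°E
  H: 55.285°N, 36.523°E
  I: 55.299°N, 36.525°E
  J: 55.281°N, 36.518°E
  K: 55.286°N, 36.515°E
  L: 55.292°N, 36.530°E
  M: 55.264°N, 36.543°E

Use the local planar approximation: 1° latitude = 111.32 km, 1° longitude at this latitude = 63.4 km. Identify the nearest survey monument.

Distances from 55.281°N, 36.533°E:
A: 0.782 km
B: 1.142 km
C: 1.579 km
D: 1.176 km
E: 0.714 km
F: 1.892 km
G: 1.954 km
H: 0.775 km
I: 2.067 km
J: 0.951 km
K: 1.270 km
L: 1.239 km
M: 1.996 km
Minimum: E at 0.714 km.

E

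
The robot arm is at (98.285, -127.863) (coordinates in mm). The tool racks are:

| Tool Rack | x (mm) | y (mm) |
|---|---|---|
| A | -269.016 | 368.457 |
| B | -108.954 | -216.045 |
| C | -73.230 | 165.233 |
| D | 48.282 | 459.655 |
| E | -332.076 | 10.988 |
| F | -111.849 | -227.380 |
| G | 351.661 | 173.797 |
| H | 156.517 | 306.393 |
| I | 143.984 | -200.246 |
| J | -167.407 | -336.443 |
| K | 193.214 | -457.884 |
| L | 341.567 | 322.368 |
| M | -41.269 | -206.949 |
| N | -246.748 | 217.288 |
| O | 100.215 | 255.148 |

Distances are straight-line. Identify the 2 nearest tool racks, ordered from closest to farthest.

I, M

Distances from (98.285, -127.863):
A: √((-367.301)² + (496.320)²) = √(134910.02460 + 246333.54240) = 617.449 mm
B: √((-207.239)² + (-88.182)²) = √(42948.00312 + 7776.06512) = 225.220 mm
C: √((-171.515)² + (293.096)²) = √(29417.39522 + 85905.26522) = 339.592 mm
D: √((-50.003)² + (587.518)²) = √(2500.30001 + 345177.40032) = 589.642 mm
E: √((-430.361)² + (138.851)²) = √(185210.59032 + 19279.60020) = 452.206 mm
F: √((-210.134)² + (-99.517)²) = √(44156.29796 + 9903.63329) = 232.508 mm
G: √((253.376)² + (301.660)²) = √(64199.39738 + 90998.75560) = 393.952 mm
H: √((58.232)² + (434.256)²) = √(3390.96582 + 188578.27354) = 438.143 mm
I: √((45.699)² + (-72.383)²) = √(2088.39860 + 5239.29869) = 85.602 mm
J: √((-265.692)² + (-208.580)²) = √(70592.23886 + 43505.61640) = 337.784 mm
K: √((94.929)² + (-330.021)²) = √(9011.51504 + 108913.86044) = 343.403 mm
L: √((243.282)² + (450.231)²) = √(59186.13152 + 202707.95336) = 511.756 mm
M: √((-139.554)² + (-79.086)²) = √(19475.31892 + 6254.59540) = 160.405 mm
N: √((-345.033)² + (345.151)²) = √(119047.77109 + 119129.21280) = 488.034 mm
O: √((1.930)² + (383.011)²) = √(3.72490 + 146697.42612) = 383.016 mm
Sorted: I (85.602 mm) < M (160.405 mm) < B (225.220 mm) < F (232.508 mm) < …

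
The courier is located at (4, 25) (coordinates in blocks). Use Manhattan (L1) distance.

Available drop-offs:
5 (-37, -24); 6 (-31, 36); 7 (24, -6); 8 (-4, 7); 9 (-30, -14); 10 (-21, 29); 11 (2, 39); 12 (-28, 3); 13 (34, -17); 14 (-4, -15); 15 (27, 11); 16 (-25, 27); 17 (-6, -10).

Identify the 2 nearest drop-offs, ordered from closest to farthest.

11, 8

Distances from (4, 25):
5: |-41| + |-49| = 41 + 49 = 90 blocks
6: |-35| + |11| = 35 + 11 = 46 blocks
7: |20| + |-31| = 20 + 31 = 51 blocks
8: |-8| + |-18| = 8 + 18 = 26 blocks
9: |-34| + |-39| = 34 + 39 = 73 blocks
10: |-25| + |4| = 25 + 4 = 29 blocks
11: |-2| + |14| = 2 + 14 = 16 blocks
12: |-32| + |-22| = 32 + 22 = 54 blocks
13: |30| + |-42| = 30 + 42 = 72 blocks
14: |-8| + |-40| = 8 + 40 = 48 blocks
15: |23| + |-14| = 23 + 14 = 37 blocks
16: |-29| + |2| = 29 + 2 = 31 blocks
17: |-10| + |-35| = 10 + 35 = 45 blocks
Sorted: 11 (16 blocks) < 8 (26 blocks) < 10 (29 blocks) < 16 (31 blocks) < …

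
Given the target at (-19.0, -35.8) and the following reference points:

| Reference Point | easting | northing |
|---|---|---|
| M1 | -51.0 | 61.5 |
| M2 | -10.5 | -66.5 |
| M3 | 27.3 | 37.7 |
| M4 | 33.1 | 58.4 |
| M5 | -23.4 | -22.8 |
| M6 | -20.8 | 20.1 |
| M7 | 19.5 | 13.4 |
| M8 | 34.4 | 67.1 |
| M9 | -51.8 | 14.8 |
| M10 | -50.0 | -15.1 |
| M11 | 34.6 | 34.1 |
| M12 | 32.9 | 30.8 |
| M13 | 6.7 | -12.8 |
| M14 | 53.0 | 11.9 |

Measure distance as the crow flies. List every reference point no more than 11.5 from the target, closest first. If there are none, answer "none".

Distances from (-19.0, -35.8):
M1: √((-32.0)² + (97.3)²) = √(1024.000 + 9467.290) = 102.4
M2: √((8.5)² + (-30.7)²) = √(72.250 + 942.490) = 31.9
M3: √((46.3)² + (73.5)²) = √(2143.690 + 5402.250) = 86.9
M4: √((52.1)² + (94.2)²) = √(2714.410 + 8873.640) = 107.6
M5: √((-4.4)² + (13.0)²) = √(19.360 + 169.000) = 13.7
M6: √((-1.8)² + (55.9)²) = √(3.240 + 3124.810) = 55.9
M7: √((38.5)² + (49.2)²) = √(1482.250 + 2420.640) = 62.5
M8: √((53.4)² + (102.9)²) = √(2851.560 + 10588.410) = 115.9
M9: √((-32.8)² + (50.6)²) = √(1075.840 + 2560.360) = 60.3
M10: √((-31.0)² + (20.7)²) = √(961.000 + 428.490) = 37.3
M11: √((53.6)² + (69.9)²) = √(2872.960 + 4886.010) = 88.1
M12: √((51.9)² + (66.6)²) = √(2693.610 + 4435.560) = 84.4
M13: √((25.7)² + (23.0)²) = √(660.490 + 529.000) = 34.5
M14: √((72.0)² + (47.7)²) = √(5184.000 + 2275.290) = 86.4
Threshold 11.5: none within range.

none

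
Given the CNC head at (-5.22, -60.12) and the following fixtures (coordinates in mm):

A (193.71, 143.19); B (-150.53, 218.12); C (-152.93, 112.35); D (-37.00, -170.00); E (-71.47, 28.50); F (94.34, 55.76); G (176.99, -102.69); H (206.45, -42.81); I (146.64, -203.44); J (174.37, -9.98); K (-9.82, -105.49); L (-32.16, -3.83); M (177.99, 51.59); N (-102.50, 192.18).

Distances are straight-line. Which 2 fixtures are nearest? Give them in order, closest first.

Distances from (-5.22, -60.12):
A: 284.44 mm
B: 313.90 mm
C: 227.08 mm
D: 114.38 mm
E: 110.65 mm
F: 152.78 mm
G: 187.12 mm
H: 212.38 mm
I: 208.81 mm
J: 186.46 mm
K: 45.60 mm
L: 62.40 mm
M: 214.58 mm
N: 270.40 mm
Sorted: K (45.60 mm) < L (62.40 mm) < E (110.65 mm) < D (114.38 mm) < …

K, L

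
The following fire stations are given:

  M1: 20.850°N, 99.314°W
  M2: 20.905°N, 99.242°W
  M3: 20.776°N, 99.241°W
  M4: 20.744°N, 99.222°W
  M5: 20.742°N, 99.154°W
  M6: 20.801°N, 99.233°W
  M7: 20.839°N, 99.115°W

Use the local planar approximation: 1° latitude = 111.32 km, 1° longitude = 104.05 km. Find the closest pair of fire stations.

Pairwise distances:
M1–M2: √((0.055·111.32)² + (0.072·104.05)²) = √(37.48623 + 56.12407) = 9.675 km
M1–M3: √((-0.074·111.32)² + (0.073·104.05)²) = √(67.85937 + 57.69390) = 11.205 km
M1–M4: √((-0.106·111.32)² + (0.092·104.05)²) = √(139.23811 + 91.63467) = 15.194 km
M1–M5: √((-0.108·111.32)² + (0.160·104.05)²) = √(144.54195 + 277.15590) = 20.535 km
M1–M6: √((-0.049·111.32)² + (0.081·104.05)²) = √(29.75353 + 71.03203) = 10.039 km
M1–M7: √((-0.011·111.32)² + (0.199·104.05)²) = √(1.49945 + 428.73637) = 20.742 km
M2–M3: √((-0.129·111.32)² + (0.001·104.05)²) = √(206.21764 + 0.01083) = 14.361 km
M2–M4: √((-0.161·111.32)² + (0.020·104.05)²) = √(321.21672 + 4.33056) = 18.043 km
M2–M5: √((-0.163·111.32)² + (0.088·104.05)²) = √(329.24683 + 83.83966) = 20.325 km
M2–M6: √((-0.104·111.32)² + (0.009·104.05)²) = √(134.03341 + 0.87694) = 11.615 km
M2–M7: √((-0.066·111.32)² + (0.127·104.05)²) = √(53.98017 + 174.61905) = 15.119 km
M3–M4: √((-0.032·111.32)² + (0.019·104.05)²) = √(12.68955 + 3.90833) = 4.074 km
M3–M5: √((-0.034·111.32)² + (0.087·104.05)²) = √(14.32532 + 81.94504) = 9.812 km
M3–M6: √((0.025·111.32)² + (0.008·104.05)²) = √(7.74509 + 0.69289) = 2.905 km
M3–M7: √((0.063·111.32)² + (0.126·104.05)²) = √(49.18441 + 171.87997) = 14.868 km
M4–M5: √((-0.002·111.32)² + (0.068·104.05)²) = √(0.04957 + 50.06129) = 7.079 km
M4–M6: √((0.057·111.32)² + (-0.011·104.05)²) = √(40.26207 + 1.30999) = 6.448 km
M4–M7: √((0.095·111.32)² + (0.107·104.05)²) = √(111.83909 + 123.95148) = 15.355 km
M5–M6: √((0.059·111.32)² + (-0.079·104.05)²) = √(43.13705 + 67.56758) = 10.522 km
M5–M7: √((0.097·111.32)² + (0.039·104.05)²) = √(116.59767 + 16.46696) = 11.535 km
M6–M7: √((0.038·111.32)² + (0.118·104.05)²) = √(17.89425 + 150.74683) = 12.986 km
Closest pair: M3–M6 at 2.905 km.

M3 and M6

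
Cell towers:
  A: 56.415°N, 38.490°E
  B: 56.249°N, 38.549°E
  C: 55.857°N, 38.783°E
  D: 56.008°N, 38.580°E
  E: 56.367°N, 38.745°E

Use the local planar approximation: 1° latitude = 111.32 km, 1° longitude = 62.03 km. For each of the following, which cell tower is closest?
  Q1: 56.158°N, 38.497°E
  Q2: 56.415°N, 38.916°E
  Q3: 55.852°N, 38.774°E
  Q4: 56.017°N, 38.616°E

Q1→B; Q2→E; Q3→C; Q4→D

Q1 at 56.158°N, 38.497°E:
  A: 28.613 km
  B: 10.631 km
  C: 37.914 km
  D: 17.474 km
  E: 27.892 km
  → nearest: B (10.631 km)
Q2 at 56.415°N, 38.916°E:
  A: 26.425 km
  B: 29.321 km
  C: 62.662 km
  D: 49.871 km
  E: 11.877 km
  → nearest: E (11.877 km)
Q3 at 55.852°N, 38.774°E:
  A: 65.102 km
  B: 46.345 km
  C: 0.788 km
  D: 21.128 km
  E: 57.358 km
  → nearest: C (0.788 km)
Q4 at 56.017°N, 38.616°E:
  A: 44.989 km
  B: 26.158 km
  C: 20.605 km
  D: 2.448 km
  E: 39.775 km
  → nearest: D (2.448 km)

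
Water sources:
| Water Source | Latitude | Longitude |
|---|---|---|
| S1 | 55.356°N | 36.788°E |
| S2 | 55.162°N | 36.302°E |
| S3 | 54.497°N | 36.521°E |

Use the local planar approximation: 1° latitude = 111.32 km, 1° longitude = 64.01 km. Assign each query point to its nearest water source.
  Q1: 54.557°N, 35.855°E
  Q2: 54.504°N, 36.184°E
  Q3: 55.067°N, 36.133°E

Q1 at 54.557°N, 35.855°E:
  S1: √((0.799·111.32)² + (0.933·64.01)²) = √(7911.15610 + 3566.63726) = 107.134 km
  S2: √((0.605·111.32)² + (0.447·64.01)²) = √(4535.83392 + 818.67344) = 73.174 km
  S3: √((-0.060·111.32)² + (0.666·64.01)²) = √(44.61171 + 1817.37317) = 43.151 km
  → nearest: S3 (43.151 km)
Q2 at 54.504°N, 36.184°E:
  S1: √((0.852·111.32)² + (0.604·64.01)²) = √(8995.50574 + 1494.75334) = 102.422 km
  S2: √((0.658·111.32)² + (0.118·64.01)²) = √(5365.35154 + 57.05053) = 73.637 km
  S3: √((-0.007·111.32)² + (0.337·64.01)²) = √(0.60721 + 465.32400) = 21.585 km
  → nearest: S3 (21.585 km)
Q3 at 55.067°N, 36.133°E:
  S1: √((0.289·111.32)² + (0.655·64.01)²) = √(1035.00413 + 1757.83559) = 52.847 km
  S2: √((0.095·111.32)² + (0.169·64.01)²) = √(111.83909 + 117.02242) = 15.128 km
  S3: √((-0.570·111.32)² + (0.388·64.01)²) = √(4026.20707 + 616.82094) = 68.140 km
  → nearest: S2 (15.128 km)

Q1→S3; Q2→S3; Q3→S2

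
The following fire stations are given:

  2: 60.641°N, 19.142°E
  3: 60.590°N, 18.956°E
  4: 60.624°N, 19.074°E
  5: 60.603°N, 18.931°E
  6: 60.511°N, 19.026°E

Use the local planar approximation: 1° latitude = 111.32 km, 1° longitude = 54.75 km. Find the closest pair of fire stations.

Pairwise distances:
2–3: 11.659 km
2–4: 4.176 km
2–5: 12.302 km
2–6: 15.804 km
3–4: 7.488 km
3–5: 1.992 km
3–6: 9.593 km
4–5: 8.171 km
4–6: 12.851 km
5–6: 11.487 km
Closest pair: 3–5 at 1.992 km.

3 and 5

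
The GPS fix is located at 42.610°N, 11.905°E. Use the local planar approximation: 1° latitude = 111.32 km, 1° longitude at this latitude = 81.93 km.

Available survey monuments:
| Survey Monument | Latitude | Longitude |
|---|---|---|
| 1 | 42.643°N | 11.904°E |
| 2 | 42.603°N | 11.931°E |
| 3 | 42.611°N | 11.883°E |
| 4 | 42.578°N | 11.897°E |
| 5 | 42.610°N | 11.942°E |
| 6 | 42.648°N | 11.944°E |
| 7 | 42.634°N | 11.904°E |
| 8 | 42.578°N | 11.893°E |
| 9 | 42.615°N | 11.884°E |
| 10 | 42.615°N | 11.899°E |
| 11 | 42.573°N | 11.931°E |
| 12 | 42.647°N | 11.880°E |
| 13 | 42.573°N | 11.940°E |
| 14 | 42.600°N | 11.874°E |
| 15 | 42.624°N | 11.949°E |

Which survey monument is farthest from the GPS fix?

Distances from 42.610°N, 11.905°E:
1: √((0.033·111.32)² + (-0.001·81.93)²) = √(13.49504 + 0.00671) = 3.674 km
2: √((-0.007·111.32)² + (0.026·81.93)²) = √(0.60721 + 4.53767) = 2.268 km
3: √((0.001·111.32)² + (-0.022·81.93)²) = √(0.01239 + 3.24886) = 1.806 km
4: √((-0.032·111.32)² + (-0.008·81.93)²) = √(12.68955 + 0.42960) = 3.622 km
5: √((0.000·111.32)² + (0.037·81.93)²) = √(0.00000 + 9.18945) = 3.031 km
6: √((0.038·111.32)² + (0.039·81.93)²) = √(17.89425 + 10.20975) = 5.301 km
7: √((0.024·111.32)² + (-0.001·81.93)²) = √(7.13787 + 0.00671) = 2.673 km
8: √((-0.032·111.32)² + (-0.012·81.93)²) = √(12.68955 + 0.96660) = 3.695 km
9: √((0.005·111.32)² + (-0.021·81.93)²) = √(0.30980 + 2.96022) = 1.808 km
10: √((0.005·111.32)² + (-0.006·81.93)²) = √(0.30980 + 0.24165) = 0.743 km
11: √((-0.037·111.32)² + (0.026·81.93)²) = √(16.96484 + 4.53767) = 4.637 km
12: √((0.037·111.32)² + (-0.025·81.93)²) = √(16.96484 + 4.19533) = 4.600 km
13: √((-0.037·111.32)² + (0.035·81.93)²) = √(16.96484 + 8.22284) = 5.019 km
14: √((-0.010·111.32)² + (-0.031·81.93)²) = √(1.23921 + 6.45074) = 2.773 km
15: √((0.014·111.32)² + (0.044·81.93)²) = √(2.42886 + 12.99545) = 3.927 km
Maximum: 6 at 5.301 km.

6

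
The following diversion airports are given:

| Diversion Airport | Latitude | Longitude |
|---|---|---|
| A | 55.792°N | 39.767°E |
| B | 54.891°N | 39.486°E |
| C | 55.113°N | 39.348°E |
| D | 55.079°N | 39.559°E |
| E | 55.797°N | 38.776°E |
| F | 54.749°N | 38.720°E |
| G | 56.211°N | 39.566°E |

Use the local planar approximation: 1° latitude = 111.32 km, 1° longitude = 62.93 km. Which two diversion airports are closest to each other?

C and D

Pairwise distances:
A–B: 101.846 km
A–C: 80.053 km
A–D: 80.443 km
A–E: 62.366 km
A–F: 133.499 km
A–G: 48.328 km
B–C: 26.195 km
B–D: 21.426 km
B–E: 110.310 km
B–F: 50.730 km
B–G: 147.029 km
C–D: 13.807 km
C–E: 84.223 km
C–F: 56.602 km
C–G: 122.997 km
D–E: 93.896 km
D–F: 64.321 km
D–G: 126.015 km
E–F: 116.717 km
E–G: 67.790 km
F–G: 171.236 km
Closest pair: C–D at 13.807 km.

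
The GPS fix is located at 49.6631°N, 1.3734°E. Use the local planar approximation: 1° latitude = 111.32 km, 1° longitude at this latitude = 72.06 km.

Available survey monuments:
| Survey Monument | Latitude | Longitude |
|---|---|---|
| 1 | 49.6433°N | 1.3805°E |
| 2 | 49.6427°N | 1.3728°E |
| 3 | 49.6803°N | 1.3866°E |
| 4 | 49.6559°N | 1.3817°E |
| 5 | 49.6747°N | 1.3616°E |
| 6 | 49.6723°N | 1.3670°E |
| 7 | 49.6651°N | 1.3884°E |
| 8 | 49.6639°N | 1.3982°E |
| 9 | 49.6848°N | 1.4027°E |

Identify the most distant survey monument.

Distances from 49.6631°N, 1.3734°E:
1: √((-0.0198·111.32)² + (0.0071·72.06)²) = √(4.858216 + 0.261761) = 2.2627 km
2: √((-0.0204·111.32)² + (-0.0006·72.06)²) = √(5.157114 + 0.001869) = 2.2713 km
3: √((0.0172·111.32)² + (0.0132·72.06)²) = √(3.666091 + 0.904766) = 2.1380 km
4: √((-0.0072·111.32)² + (0.0083·72.06)²) = √(0.642409 + 0.357721) = 1.0001 km
5: √((0.0116·111.32)² + (-0.0118·72.06)²) = √(1.667487 + 0.723024) = 1.5461 km
6: √((0.0092·111.32)² + (-0.0064·72.06)²) = √(1.048871 + 0.212691) = 1.1232 km
7: √((0.0020·111.32)² + (0.0150·72.06)²) = √(0.049569 + 1.168345) = 1.1036 km
8: √((0.0008·111.32)² + (0.0248·72.06)²) = √(0.007931 + 3.193684) = 1.7893 km
9: √((0.0217·111.32)² + (0.0293·72.06)²) = √(5.835336 + 4.457833) = 3.2083 km
Maximum: 9 at 3.2083 km.

9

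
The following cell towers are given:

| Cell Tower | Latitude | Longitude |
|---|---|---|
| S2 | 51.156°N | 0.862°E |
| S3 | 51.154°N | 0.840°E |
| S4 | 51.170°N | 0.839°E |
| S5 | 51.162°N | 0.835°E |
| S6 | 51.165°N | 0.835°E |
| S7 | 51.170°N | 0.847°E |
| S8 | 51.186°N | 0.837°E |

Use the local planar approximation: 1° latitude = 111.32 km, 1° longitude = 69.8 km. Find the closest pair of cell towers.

Pairwise distances:
S2–S3: √((-0.002·111.32)² + (-0.022·69.8)²) = √(0.04957 + 2.35807) = 1.552 km
S2–S4: √((0.014·111.32)² + (-0.023·69.8)²) = √(2.42886 + 2.57731) = 2.237 km
S2–S5: √((0.006·111.32)² + (-0.027·69.8)²) = √(0.44612 + 3.55172) = 1.999 km
S2–S6: √((0.009·111.32)² + (-0.027·69.8)²) = √(1.00376 + 3.55172) = 2.134 km
S2–S7: √((0.014·111.32)² + (-0.015·69.8)²) = √(2.42886 + 1.09621) = 1.878 km
S2–S8: √((0.030·111.32)² + (-0.025·69.8)²) = √(11.15293 + 3.04503) = 3.768 km
S3–S4: √((0.016·111.32)² + (-0.001·69.8)²) = √(3.17239 + 0.00487) = 1.782 km
S3–S5: √((0.008·111.32)² + (-0.005·69.8)²) = √(0.79310 + 0.12180) = 0.957 km
S3–S6: √((0.011·111.32)² + (-0.005·69.8)²) = √(1.49945 + 0.12180) = 1.273 km
S3–S7: √((0.016·111.32)² + (0.007·69.8)²) = √(3.17239 + 0.23873) = 1.847 km
S3–S8: √((0.032·111.32)² + (-0.003·69.8)²) = √(12.68955 + 0.04385) = 3.568 km
S4–S5: √((-0.008·111.32)² + (-0.004·69.8)²) = √(0.79310 + 0.07795) = 0.933 km
S4–S6: √((-0.005·111.32)² + (-0.004·69.8)²) = √(0.30980 + 0.07795) = 0.623 km
S4–S7: √((0.000·111.32)² + (0.008·69.8)²) = √(0.00000 + 0.31181) = 0.558 km
S4–S8: √((0.016·111.32)² + (-0.002·69.8)²) = √(3.17239 + 0.01949) = 1.787 km
S5–S6: √((0.003·111.32)² + (0.000·69.8)²) = √(0.11153 + 0.00000) = 0.334 km
S5–S7: √((0.008·111.32)² + (0.012·69.8)²) = √(0.79310 + 0.70157) = 1.223 km
S5–S8: √((0.024·111.32)² + (0.002·69.8)²) = √(7.13787 + 0.01949) = 2.675 km
S6–S7: √((0.005·111.32)² + (0.012·69.8)²) = √(0.30980 + 0.70157) = 1.006 km
S6–S8: √((0.021·111.32)² + (0.002·69.8)²) = √(5.46493 + 0.01949) = 2.342 km
S7–S8: √((0.016·111.32)² + (-0.010·69.8)²) = √(3.17239 + 0.48720) = 1.913 km
Closest pair: S5–S6 at 0.334 km.

S5 and S6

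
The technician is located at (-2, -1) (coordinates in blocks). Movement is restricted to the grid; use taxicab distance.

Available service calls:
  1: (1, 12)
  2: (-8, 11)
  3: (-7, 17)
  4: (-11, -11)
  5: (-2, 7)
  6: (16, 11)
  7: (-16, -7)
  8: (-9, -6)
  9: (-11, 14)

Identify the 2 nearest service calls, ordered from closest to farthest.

Distances from (-2, -1):
1: |3| + |13| = 3 + 13 = 16 blocks
2: |-6| + |12| = 6 + 12 = 18 blocks
3: |-5| + |18| = 5 + 18 = 23 blocks
4: |-9| + |-10| = 9 + 10 = 19 blocks
5: |0| + |8| = 0 + 8 = 8 blocks
6: |18| + |12| = 18 + 12 = 30 blocks
7: |-14| + |-6| = 14 + 6 = 20 blocks
8: |-7| + |-5| = 7 + 5 = 12 blocks
9: |-9| + |15| = 9 + 15 = 24 blocks
Sorted: 5 (8 blocks) < 8 (12 blocks) < 1 (16 blocks) < 2 (18 blocks) < …

5, 8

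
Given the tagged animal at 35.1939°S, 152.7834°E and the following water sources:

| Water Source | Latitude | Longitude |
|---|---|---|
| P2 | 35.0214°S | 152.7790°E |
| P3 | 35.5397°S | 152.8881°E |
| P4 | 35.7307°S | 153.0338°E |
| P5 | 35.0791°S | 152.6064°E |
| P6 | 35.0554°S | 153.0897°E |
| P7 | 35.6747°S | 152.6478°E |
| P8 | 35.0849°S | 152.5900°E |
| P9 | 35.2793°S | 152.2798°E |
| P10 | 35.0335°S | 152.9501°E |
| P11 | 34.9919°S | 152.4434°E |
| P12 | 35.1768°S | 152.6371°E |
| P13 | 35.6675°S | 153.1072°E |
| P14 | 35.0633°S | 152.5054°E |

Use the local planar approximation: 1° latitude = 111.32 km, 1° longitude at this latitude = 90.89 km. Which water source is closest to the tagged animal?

Distances from 35.1939°S, 152.7834°E:
P2: 19.2069 km
P3: 39.6533 km
P4: 63.9438 km
P5: 20.5457 km
P6: 31.8238 km
P7: 54.9233 km
P8: 21.3593 km
P9: 46.7490 km
P10: 23.4177 km
P11: 38.2181 km
P12: 13.4328 km
P13: 60.3793 km
P14: 29.1515 km
Minimum: P12 at 13.4328 km.

P12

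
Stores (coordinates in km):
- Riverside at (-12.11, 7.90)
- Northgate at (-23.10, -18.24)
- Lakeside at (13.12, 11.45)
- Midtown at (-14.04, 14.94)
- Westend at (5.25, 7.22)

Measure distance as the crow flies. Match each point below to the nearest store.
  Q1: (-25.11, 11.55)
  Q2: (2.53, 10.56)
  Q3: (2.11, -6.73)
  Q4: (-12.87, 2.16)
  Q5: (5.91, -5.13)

Q1 at (-25.11, 11.55):
  Riverside: 13.50 km
  Northgate: 29.86 km
  Lakeside: 38.23 km
  Midtown: 11.58 km
  Westend: 30.67 km
  → nearest: Midtown (11.58 km)
Q2 at (2.53, 10.56):
  Riverside: 14.88 km
  Northgate: 38.55 km
  Lakeside: 10.63 km
  Midtown: 17.14 km
  Westend: 4.31 km
  → nearest: Westend (4.31 km)
Q3 at (2.11, -6.73):
  Riverside: 20.40 km
  Northgate: 27.71 km
  Lakeside: 21.25 km
  Midtown: 27.03 km
  Westend: 14.30 km
  → nearest: Westend (14.30 km)
Q4 at (-12.87, 2.16):
  Riverside: 5.79 km
  Northgate: 22.82 km
  Lakeside: 27.60 km
  Midtown: 12.83 km
  Westend: 18.81 km
  → nearest: Riverside (5.79 km)
Q5 at (5.91, -5.13):
  Riverside: 22.24 km
  Northgate: 31.83 km
  Lakeside: 18.08 km
  Midtown: 28.30 km
  Westend: 12.37 km
  → nearest: Westend (12.37 km)

Q1→Midtown; Q2→Westend; Q3→Westend; Q4→Riverside; Q5→Westend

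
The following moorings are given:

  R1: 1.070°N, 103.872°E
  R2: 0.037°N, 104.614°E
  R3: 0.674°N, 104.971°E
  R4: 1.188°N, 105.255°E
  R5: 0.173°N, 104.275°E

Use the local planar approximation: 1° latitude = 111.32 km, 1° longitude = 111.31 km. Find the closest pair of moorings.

Pairwise distances:
R1–R2: 141.580 km
R1–R3: 130.030 km
R1–R4: 154.501 km
R1–R5: 109.467 km
R2–R3: 81.286 km
R2–R4: 146.656 km
R2–R5: 40.658 km
R3–R4: 65.370 km
R3–R5: 95.458 km
R4–R5: 157.054 km
Closest pair: R2–R5 at 40.658 km.

R2 and R5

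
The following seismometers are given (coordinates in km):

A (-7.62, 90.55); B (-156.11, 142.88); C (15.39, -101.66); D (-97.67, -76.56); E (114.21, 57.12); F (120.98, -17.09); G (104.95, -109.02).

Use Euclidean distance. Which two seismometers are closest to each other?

E and F

Pairwise distances:
E–F: √((6.77)² + (-74.21)²) = √(45.8329 + 5507.1241) = 74.52 km
C–G: √((89.56)² + (-7.36)²) = √(8020.9936 + 54.1696) = 89.86 km
F–G: √((-16.03)² + (-91.93)²) = √(256.9609 + 8451.1249) = 93.32 km
C–D: √((-113.06)² + (25.10)²) = √(12782.5636 + 630.0100) = 115.81 km
A–E: √((121.83)² + (-33.43)²) = √(14842.5489 + 1117.5649) = 126.33 km
C–F: √((105.59)² + (84.57)²) = √(11149.2481 + 7152.0849) = 135.28 km
A–B: √((-148.49)² + (52.33)²) = √(22049.2801 + 2738.4289) = 157.44 km
E–G: √((-9.26)² + (-166.14)²) = √(85.7476 + 27602.4996) = 166.40 km
A–F: √((128.60)² + (-107.64)²) = √(16537.9600 + 11586.3696) = 167.70 km
C–E: √((98.82)² + (158.78)²) = √(9765.3924 + 25211.0884) = 187.02 km
A–D: √((-90.05)² + (-167.11)²) = √(8109.0025 + 27925.7521) = 189.83 km
A–C: √((23.01)² + (-192.21)²) = √(529.4601 + 36944.6841) = 193.58 km
D–G: √((202.62)² + (-32.46)²) = √(41054.8644 + 1053.6516) = 205.20 km
D–F: √((218.65)² + (59.47)²) = √(47807.8225 + 3536.6809) = 226.59 km
B–D: √((58.44)² + (-219.44)²) = √(3415.2336 + 48153.9136) = 227.09 km
A–G: √((112.57)² + (-199.57)²) = √(12672.0049 + 39828.1849) = 229.13 km
D–E: √((211.88)² + (133.68)²) = √(44893.1344 + 17870.3424) = 250.53 km
B–E: √((270.32)² + (-85.76)²) = √(73072.9024 + 7354.7776) = 283.60 km
B–C: √((171.50)² + (-244.54)²) = √(29412.2500 + 59799.8116) = 298.68 km
B–F: √((277.09)² + (-159.97)²) = √(76778.8681 + 25590.4009) = 319.95 km
B–G: √((261.06)² + (-251.90)²) = √(68152.3236 + 63453.6100) = 362.78 km
Closest pair: E–F at 74.52 km.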